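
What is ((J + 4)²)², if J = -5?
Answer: 1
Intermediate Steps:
((J + 4)²)² = ((-5 + 4)²)² = ((-1)²)² = 1² = 1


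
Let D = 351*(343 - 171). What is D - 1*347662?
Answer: -287290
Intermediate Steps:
D = 60372 (D = 351*172 = 60372)
D - 1*347662 = 60372 - 1*347662 = 60372 - 347662 = -287290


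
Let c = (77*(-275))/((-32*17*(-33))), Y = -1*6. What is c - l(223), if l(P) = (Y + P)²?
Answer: -76851173/1632 ≈ -47090.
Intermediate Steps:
Y = -6
l(P) = (-6 + P)²
c = -1925/1632 (c = -21175/((-544*(-33))) = -21175/17952 = -21175*1/17952 = -1925/1632 ≈ -1.1795)
c - l(223) = -1925/1632 - (-6 + 223)² = -1925/1632 - 1*217² = -1925/1632 - 1*47089 = -1925/1632 - 47089 = -76851173/1632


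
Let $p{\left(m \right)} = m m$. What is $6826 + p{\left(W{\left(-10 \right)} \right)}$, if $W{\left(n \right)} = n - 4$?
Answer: $7022$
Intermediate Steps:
$W{\left(n \right)} = -4 + n$
$p{\left(m \right)} = m^{2}$
$6826 + p{\left(W{\left(-10 \right)} \right)} = 6826 + \left(-4 - 10\right)^{2} = 6826 + \left(-14\right)^{2} = 6826 + 196 = 7022$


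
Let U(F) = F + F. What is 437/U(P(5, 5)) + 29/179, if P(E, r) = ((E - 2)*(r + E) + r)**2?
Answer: 149273/438550 ≈ 0.34038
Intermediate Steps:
P(E, r) = (r + (-2 + E)*(E + r))**2 (P(E, r) = ((-2 + E)*(E + r) + r)**2 = (r + (-2 + E)*(E + r))**2)
U(F) = 2*F
437/U(P(5, 5)) + 29/179 = 437/((2*(5**2 - 1*5 - 2*5 + 5*5)**2)) + 29/179 = 437/((2*(25 - 5 - 10 + 25)**2)) + 29*(1/179) = 437/((2*35**2)) + 29/179 = 437/((2*1225)) + 29/179 = 437/2450 + 29/179 = 149273/438550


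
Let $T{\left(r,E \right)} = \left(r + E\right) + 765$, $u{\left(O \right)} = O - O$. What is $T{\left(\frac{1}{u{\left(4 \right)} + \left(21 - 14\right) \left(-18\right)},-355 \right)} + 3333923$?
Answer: $\frac{420125957}{126} \approx 3.3343 \cdot 10^{6}$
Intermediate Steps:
$u{\left(O \right)} = 0$
$T{\left(r,E \right)} = 765 + E + r$ ($T{\left(r,E \right)} = \left(E + r\right) + 765 = 765 + E + r$)
$T{\left(\frac{1}{u{\left(4 \right)} + \left(21 - 14\right) \left(-18\right)},-355 \right)} + 3333923 = \left(765 - 355 + \frac{1}{0 + \left(21 - 14\right) \left(-18\right)}\right) + 3333923 = \left(765 - 355 + \frac{1}{0 + 7 \left(-18\right)}\right) + 3333923 = \left(765 - 355 + \frac{1}{0 - 126}\right) + 3333923 = \left(765 - 355 + \frac{1}{-126}\right) + 3333923 = \left(765 - 355 - \frac{1}{126}\right) + 3333923 = \frac{51659}{126} + 3333923 = \frac{420125957}{126}$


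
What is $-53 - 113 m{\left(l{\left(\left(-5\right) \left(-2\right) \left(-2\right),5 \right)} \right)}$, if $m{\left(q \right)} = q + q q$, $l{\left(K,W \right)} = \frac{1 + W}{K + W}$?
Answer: $- \frac{647}{25} \approx -25.88$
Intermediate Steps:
$l{\left(K,W \right)} = \frac{1 + W}{K + W}$
$m{\left(q \right)} = q + q^{2}$
$-53 - 113 m{\left(l{\left(\left(-5\right) \left(-2\right) \left(-2\right),5 \right)} \right)} = -53 - 113 \frac{1 + 5}{\left(-5\right) \left(-2\right) \left(-2\right) + 5} \left(1 + \frac{1 + 5}{\left(-5\right) \left(-2\right) \left(-2\right) + 5}\right) = -53 - 113 \frac{1}{10 \left(-2\right) + 5} \cdot 6 \left(1 + \frac{1}{10 \left(-2\right) + 5} \cdot 6\right) = -53 - 113 \frac{1}{-20 + 5} \cdot 6 \left(1 + \frac{1}{-20 + 5} \cdot 6\right) = -53 - 113 \frac{1}{-15} \cdot 6 \left(1 + \frac{1}{-15} \cdot 6\right) = -53 - 113 \left(- \frac{1}{15}\right) 6 \left(1 - \frac{2}{5}\right) = -53 - 113 \left(- \frac{2 \left(1 - \frac{2}{5}\right)}{5}\right) = -53 - 113 \left(\left(- \frac{2}{5}\right) \frac{3}{5}\right) = -53 - - \frac{678}{25} = -53 + \frac{678}{25} = - \frac{647}{25}$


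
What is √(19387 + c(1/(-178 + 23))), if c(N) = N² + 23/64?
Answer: √29810003839/1240 ≈ 139.24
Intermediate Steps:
c(N) = 23/64 + N² (c(N) = N² + 23*(1/64) = N² + 23/64 = 23/64 + N²)
√(19387 + c(1/(-178 + 23))) = √(19387 + (23/64 + (1/(-178 + 23))²)) = √(19387 + (23/64 + (1/(-155))²)) = √(19387 + (23/64 + (-1/155)²)) = √(19387 + (23/64 + 1/24025)) = √(19387 + 552639/1537600) = √(29810003839/1537600) = √29810003839/1240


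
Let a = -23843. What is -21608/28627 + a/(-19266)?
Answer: 266253833/551527782 ≈ 0.48276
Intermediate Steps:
-21608/28627 + a/(-19266) = -21608/28627 - 23843/(-19266) = -21608*1/28627 - 23843*(-1/19266) = -21608/28627 + 23843/19266 = 266253833/551527782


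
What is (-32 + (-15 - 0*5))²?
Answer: 2209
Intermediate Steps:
(-32 + (-15 - 0*5))² = (-32 + (-15 - 1*0))² = (-32 + (-15 + 0))² = (-32 - 15)² = (-47)² = 2209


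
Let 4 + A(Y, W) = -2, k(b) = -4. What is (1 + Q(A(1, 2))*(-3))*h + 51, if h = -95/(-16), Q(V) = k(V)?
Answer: 2051/16 ≈ 128.19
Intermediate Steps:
A(Y, W) = -6 (A(Y, W) = -4 - 2 = -6)
Q(V) = -4
h = 95/16 (h = -95*(-1/16) = 95/16 ≈ 5.9375)
(1 + Q(A(1, 2))*(-3))*h + 51 = (1 - 4*(-3))*(95/16) + 51 = (1 + 12)*(95/16) + 51 = 13*(95/16) + 51 = 1235/16 + 51 = 2051/16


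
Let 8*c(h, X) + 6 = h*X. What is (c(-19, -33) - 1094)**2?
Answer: 66113161/64 ≈ 1.0330e+6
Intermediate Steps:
c(h, X) = -3/4 + X*h/8 (c(h, X) = -3/4 + (h*X)/8 = -3/4 + (X*h)/8 = -3/4 + X*h/8)
(c(-19, -33) - 1094)**2 = ((-3/4 + (1/8)*(-33)*(-19)) - 1094)**2 = ((-3/4 + 627/8) - 1094)**2 = (621/8 - 1094)**2 = (-8131/8)**2 = 66113161/64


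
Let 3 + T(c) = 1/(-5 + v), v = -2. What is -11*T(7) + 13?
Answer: 333/7 ≈ 47.571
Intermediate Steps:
T(c) = -22/7 (T(c) = -3 + 1/(-5 - 2) = -3 + 1/(-7) = -3 - 1/7 = -22/7)
-11*T(7) + 13 = -11*(-22/7) + 13 = 242/7 + 13 = 333/7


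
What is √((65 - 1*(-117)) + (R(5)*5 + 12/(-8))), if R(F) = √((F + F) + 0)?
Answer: √(722 + 20*√10)/2 ≈ 14.011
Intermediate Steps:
R(F) = √2*√F (R(F) = √(2*F + 0) = √(2*F) = √2*√F)
√((65 - 1*(-117)) + (R(5)*5 + 12/(-8))) = √((65 - 1*(-117)) + ((√2*√5)*5 + 12/(-8))) = √((65 + 117) + (√10*5 + 12*(-⅛))) = √(182 + (5*√10 - 3/2)) = √(182 + (-3/2 + 5*√10)) = √(361/2 + 5*√10)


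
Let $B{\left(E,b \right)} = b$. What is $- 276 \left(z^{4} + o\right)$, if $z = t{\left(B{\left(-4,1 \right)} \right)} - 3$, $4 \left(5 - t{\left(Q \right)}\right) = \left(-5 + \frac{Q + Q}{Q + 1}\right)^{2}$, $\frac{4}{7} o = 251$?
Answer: $-125649$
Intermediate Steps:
$o = \frac{1757}{4}$ ($o = \frac{7}{4} \cdot 251 = \frac{1757}{4} \approx 439.25$)
$t{\left(Q \right)} = 5 - \frac{\left(-5 + \frac{2 Q}{1 + Q}\right)^{2}}{4}$ ($t{\left(Q \right)} = 5 - \frac{\left(-5 + \frac{Q + Q}{Q + 1}\right)^{2}}{4} = 5 - \frac{\left(-5 + \frac{2 Q}{1 + Q}\right)^{2}}{4}$)
$z = -2$ ($z = \left(5 - \frac{\left(5 + 3 \cdot 1\right)^{2}}{4 \left(1 + 1\right)^{2}}\right) - 3 = \left(5 - \frac{\left(5 + 3\right)^{2}}{4 \cdot 4}\right) - 3 = \left(5 - \frac{8^{2}}{16}\right) - 3 = \left(5 - \frac{1}{16} \cdot 64\right) - 3 = \left(5 - 4\right) - 3 = 1 - 3 = -2$)
$- 276 \left(z^{4} + o\right) = - 276 \left(\left(-2\right)^{4} + \frac{1757}{4}\right) = - 276 \left(16 + \frac{1757}{4}\right) = \left(-276\right) \frac{1821}{4} = -125649$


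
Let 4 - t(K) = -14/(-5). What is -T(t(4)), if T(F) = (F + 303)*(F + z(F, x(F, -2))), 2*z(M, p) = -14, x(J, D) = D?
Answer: 44109/25 ≈ 1764.4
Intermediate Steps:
z(M, p) = -7 (z(M, p) = (½)*(-14) = -7)
t(K) = 6/5 (t(K) = 4 - (-14)/(-5) = 4 - (-14)*(-1)/5 = 4 - 1*14/5 = 4 - 14/5 = 6/5)
T(F) = (-7 + F)*(303 + F) (T(F) = (F + 303)*(F - 7) = (303 + F)*(-7 + F) = (-7 + F)*(303 + F))
-T(t(4)) = -(-2121 + (6/5)² + 296*(6/5)) = -(-2121 + 36/25 + 1776/5) = -1*(-44109/25) = 44109/25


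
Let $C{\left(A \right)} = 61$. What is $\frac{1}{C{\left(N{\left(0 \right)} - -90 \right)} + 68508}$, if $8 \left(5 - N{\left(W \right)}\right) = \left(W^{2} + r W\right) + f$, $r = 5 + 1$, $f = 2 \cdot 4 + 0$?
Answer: $\frac{1}{68569} \approx 1.4584 \cdot 10^{-5}$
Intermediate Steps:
$f = 8$ ($f = 8 + 0 = 8$)
$r = 6$
$N{\left(W \right)} = 4 - \frac{3 W}{4} - \frac{W^{2}}{8}$ ($N{\left(W \right)} = 5 - \frac{\left(W^{2} + 6 W\right) + 8}{8} = 5 - \frac{8 + W^{2} + 6 W}{8} = 5 - \left(1 + \frac{W^{2}}{8} + \frac{3 W}{4}\right) = 4 - \frac{3 W}{4} - \frac{W^{2}}{8}$)
$\frac{1}{C{\left(N{\left(0 \right)} - -90 \right)} + 68508} = \frac{1}{61 + 68508} = \frac{1}{68569}$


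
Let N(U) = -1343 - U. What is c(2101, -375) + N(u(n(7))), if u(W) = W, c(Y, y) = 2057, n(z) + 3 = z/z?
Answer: 716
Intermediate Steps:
n(z) = -2 (n(z) = -3 + z/z = -3 + 1 = -2)
c(2101, -375) + N(u(n(7))) = 2057 + (-1343 - 1*(-2)) = 2057 + (-1343 + 2) = 2057 - 1341 = 716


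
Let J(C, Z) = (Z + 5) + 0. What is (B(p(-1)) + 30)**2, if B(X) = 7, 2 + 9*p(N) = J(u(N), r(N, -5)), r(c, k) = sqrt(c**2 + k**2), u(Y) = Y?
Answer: 1369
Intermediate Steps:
J(C, Z) = 5 + Z (J(C, Z) = (5 + Z) + 0 = 5 + Z)
p(N) = 1/3 + sqrt(25 + N**2)/9 (p(N) = -2/9 + (5 + sqrt(N**2 + (-5)**2))/9 = -2/9 + (5 + sqrt(N**2 + 25))/9 = -2/9 + (5 + sqrt(25 + N**2))/9 = -2/9 + (5/9 + sqrt(25 + N**2)/9) = 1/3 + sqrt(25 + N**2)/9)
(B(p(-1)) + 30)**2 = (7 + 30)**2 = 37**2 = 1369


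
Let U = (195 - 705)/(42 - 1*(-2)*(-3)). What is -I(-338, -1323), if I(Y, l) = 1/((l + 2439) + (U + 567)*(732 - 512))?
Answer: -3/368218 ≈ -8.1473e-6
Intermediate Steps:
U = -85/6 (U = -510/(42 + 2*(-3)) = -510/(42 - 6) = -510/36 = -510*1/36 = -85/6 ≈ -14.167)
I(Y, l) = 1/(372187/3 + l) (I(Y, l) = 1/((l + 2439) + (-85/6 + 567)*(732 - 512)) = 1/((2439 + l) + (3317/6)*220) = 1/((2439 + l) + 364870/3) = 1/(372187/3 + l))
-I(-338, -1323) = -3/(372187 + 3*(-1323)) = -3/(372187 - 3969) = -3/368218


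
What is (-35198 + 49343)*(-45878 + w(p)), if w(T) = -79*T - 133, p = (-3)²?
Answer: -660882690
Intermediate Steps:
p = 9
w(T) = -133 - 79*T
(-35198 + 49343)*(-45878 + w(p)) = (-35198 + 49343)*(-45878 + (-133 - 79*9)) = 14145*(-45878 + (-133 - 711)) = 14145*(-45878 - 844) = 14145*(-46722) = -660882690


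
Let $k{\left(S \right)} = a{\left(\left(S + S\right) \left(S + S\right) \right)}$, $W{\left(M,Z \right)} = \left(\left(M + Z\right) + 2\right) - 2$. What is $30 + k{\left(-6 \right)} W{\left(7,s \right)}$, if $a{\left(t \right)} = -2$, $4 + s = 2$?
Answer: $20$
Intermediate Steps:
$s = -2$ ($s = -4 + 2 = -2$)
$W{\left(M,Z \right)} = M + Z$ ($W{\left(M,Z \right)} = \left(2 + M + Z\right) - 2 = M + Z$)
$k{\left(S \right)} = -2$
$30 + k{\left(-6 \right)} W{\left(7,s \right)} = 30 - 2 \left(7 - 2\right) = 30 - 10 = 20$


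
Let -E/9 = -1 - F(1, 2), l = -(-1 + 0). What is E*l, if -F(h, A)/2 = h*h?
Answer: -9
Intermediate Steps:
l = 1 (l = -1*(-1) = 1)
F(h, A) = -2*h² (F(h, A) = -2*h*h = -2*h²)
E = -9 (E = -9*(-1 - (-2)*1²) = -9*(-1 - (-2)) = -9*(-1 - 1*(-2)) = -9*(-1 + 2) = -9*1 = -9)
E*l = -9*1 = -9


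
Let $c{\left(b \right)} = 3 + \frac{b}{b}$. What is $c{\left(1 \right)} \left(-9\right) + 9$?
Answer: $-27$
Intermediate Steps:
$c{\left(b \right)} = 4$ ($c{\left(b \right)} = 3 + 1 = 4$)
$c{\left(1 \right)} \left(-9\right) + 9 = 4 \left(-9\right) + 9 = -36 + 9 = -27$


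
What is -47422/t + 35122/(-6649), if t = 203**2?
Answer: -1762651376/273998641 ≈ -6.4331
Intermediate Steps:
t = 41209
-47422/t + 35122/(-6649) = -47422/41209 + 35122/(-6649) = -47422*1/41209 + 35122*(-1/6649) = -47422/41209 - 35122/6649 = -1762651376/273998641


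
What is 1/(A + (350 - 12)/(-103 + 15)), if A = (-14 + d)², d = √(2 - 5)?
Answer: 44*I/(7*(176*√3 + 1189*I)) ≈ 0.0049605 + 0.0012718*I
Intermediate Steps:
d = I*√3 (d = √(-3) = I*√3 ≈ 1.732*I)
A = (-14 + I*√3)² ≈ 193.0 - 48.497*I
1/(A + (350 - 12)/(-103 + 15)) = 1/((14 - I*√3)² + (350 - 12)/(-103 + 15)) = 1/((14 - I*√3)² + 338/(-88)) = 1/((14 - I*√3)² + 338*(-1/88)) = 1/((14 - I*√3)² - 169/44) = 1/(-169/44 + (14 - I*√3)²)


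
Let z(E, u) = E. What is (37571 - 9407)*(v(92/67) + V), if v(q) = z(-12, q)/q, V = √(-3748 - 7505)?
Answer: -5660964/23 + 309804*I*√93 ≈ -2.4613e+5 + 2.9876e+6*I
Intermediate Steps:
V = 11*I*√93 (V = √(-11253) = 11*I*√93 ≈ 106.08*I)
v(q) = -12/q
(37571 - 9407)*(v(92/67) + V) = (37571 - 9407)*(-12/(92/67) + 11*I*√93) = 28164*(-12/(92*(1/67)) + 11*I*√93) = 28164*(-12/92/67 + 11*I*√93) = 28164*(-12*67/92 + 11*I*√93) = 28164*(-201/23 + 11*I*√93) = -5660964/23 + 309804*I*√93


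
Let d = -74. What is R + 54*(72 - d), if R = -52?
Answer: 7832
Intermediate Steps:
R + 54*(72 - d) = -52 + 54*(72 - 1*(-74)) = -52 + 54*(72 + 74) = -52 + 54*146 = -52 + 7884 = 7832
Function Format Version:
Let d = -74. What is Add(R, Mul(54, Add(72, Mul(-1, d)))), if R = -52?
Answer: 7832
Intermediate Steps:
Add(R, Mul(54, Add(72, Mul(-1, d)))) = Add(-52, Mul(54, Add(72, Mul(-1, -74)))) = Add(-52, Mul(54, Add(72, 74))) = Add(-52, Mul(54, 146)) = Add(-52, 7884) = 7832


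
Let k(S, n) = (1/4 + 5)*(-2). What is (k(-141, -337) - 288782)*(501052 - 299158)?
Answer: -58305472995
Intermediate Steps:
k(S, n) = -21/2 (k(S, n) = (¼ + 5)*(-2) = (21/4)*(-2) = -21/2)
(k(-141, -337) - 288782)*(501052 - 299158) = (-21/2 - 288782)*(501052 - 299158) = -577585/2*201894 = -58305472995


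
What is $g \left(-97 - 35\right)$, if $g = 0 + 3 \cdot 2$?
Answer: $-792$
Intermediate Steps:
$g = 6$ ($g = 0 + 6 = 6$)
$g \left(-97 - 35\right) = 6 \left(-97 - 35\right) = 6 \left(-132\right) = -792$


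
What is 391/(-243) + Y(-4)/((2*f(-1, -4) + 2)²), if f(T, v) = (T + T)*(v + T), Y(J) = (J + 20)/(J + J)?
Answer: -94865/58806 ≈ -1.6132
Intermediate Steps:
Y(J) = (20 + J)/(2*J) (Y(J) = (20 + J)/((2*J)) = (20 + J)*(1/(2*J)) = (20 + J)/(2*J))
f(T, v) = 2*T*(T + v) (f(T, v) = (2*T)*(T + v) = 2*T*(T + v))
391/(-243) + Y(-4)/((2*f(-1, -4) + 2)²) = 391/(-243) + ((½)*(20 - 4)/(-4))/((2*(2*(-1)*(-1 - 4)) + 2)²) = 391*(-1/243) + ((½)*(-¼)*16)/((2*(2*(-1)*(-5)) + 2)²) = -391/243 - 2/(2*10 + 2)² = -391/243 - 2/(20 + 2)² = -391/243 - 2/(22²) = -391/243 - 2/484 = -391/243 - 2*1/484 = -391/243 - 1/242 = -94865/58806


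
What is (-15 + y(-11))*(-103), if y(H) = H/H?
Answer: 1442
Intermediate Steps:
y(H) = 1
(-15 + y(-11))*(-103) = (-15 + 1)*(-103) = -14*(-103) = 1442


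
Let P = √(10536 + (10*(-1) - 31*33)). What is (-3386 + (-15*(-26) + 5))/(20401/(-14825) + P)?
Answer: -904612471575/2088159078574 - 657363849375*√9503/2088159078574 ≈ -31.121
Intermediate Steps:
P = √9503 (P = √(10536 + (-10 - 1023)) = √(10536 - 1033) = √9503 ≈ 97.483)
(-3386 + (-15*(-26) + 5))/(20401/(-14825) + P) = (-3386 + (-15*(-26) + 5))/(20401/(-14825) + √9503) = (-3386 + (390 + 5))/(20401*(-1/14825) + √9503) = (-3386 + 395)/(-20401/14825 + √9503) = -2991/(-20401/14825 + √9503)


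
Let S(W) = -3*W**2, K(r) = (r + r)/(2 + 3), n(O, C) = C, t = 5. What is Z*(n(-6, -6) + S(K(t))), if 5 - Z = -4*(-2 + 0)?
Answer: 54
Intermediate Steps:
K(r) = 2*r/5 (K(r) = (2*r)/5 = (2*r)*(1/5) = 2*r/5)
Z = -3 (Z = 5 - (-4)*(-2 + 0) = 5 - (-4)*(-2) = 5 - 1*8 = 5 - 8 = -3)
Z*(n(-6, -6) + S(K(t))) = -3*(-6 - 3*((2/5)*5)**2) = -3*(-6 - 3*2**2) = -3*(-6 - 3*4) = -3*(-6 - 12) = -3*(-18) = 54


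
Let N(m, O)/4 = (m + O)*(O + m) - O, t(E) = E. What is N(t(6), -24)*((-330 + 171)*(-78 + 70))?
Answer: 1770624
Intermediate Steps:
N(m, O) = -4*O + 4*(O + m)**2 (N(m, O) = 4*((m + O)*(O + m) - O) = 4*((O + m)*(O + m) - O) = 4*((O + m)**2 - O) = -4*O + 4*(O + m)**2)
N(t(6), -24)*((-330 + 171)*(-78 + 70)) = (-4*(-24) + 4*(-24 + 6)**2)*((-330 + 171)*(-78 + 70)) = (96 + 4*(-18)**2)*(-159*(-8)) = (96 + 4*324)*1272 = (96 + 1296)*1272 = 1392*1272 = 1770624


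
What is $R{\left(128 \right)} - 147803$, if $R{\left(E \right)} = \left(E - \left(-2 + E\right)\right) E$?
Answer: $-147547$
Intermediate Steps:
$R{\left(E \right)} = 2 E$
$R{\left(128 \right)} - 147803 = 2 \cdot 128 - 147803 = 256 - 147803 = -147547$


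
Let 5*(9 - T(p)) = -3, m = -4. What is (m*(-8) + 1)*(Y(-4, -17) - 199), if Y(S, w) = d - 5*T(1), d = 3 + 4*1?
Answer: -7920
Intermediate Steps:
T(p) = 48/5 (T(p) = 9 - ⅕*(-3) = 9 + ⅗ = 48/5)
d = 7 (d = 3 + 4 = 7)
Y(S, w) = -41 (Y(S, w) = 7 - 5*48/5 = 7 - 48 = -41)
(m*(-8) + 1)*(Y(-4, -17) - 199) = (-4*(-8) + 1)*(-41 - 199) = (32 + 1)*(-240) = 33*(-240) = -7920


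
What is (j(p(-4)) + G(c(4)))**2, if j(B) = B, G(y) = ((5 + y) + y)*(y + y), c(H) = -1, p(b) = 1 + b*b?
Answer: 121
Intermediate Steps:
p(b) = 1 + b**2
G(y) = 2*y*(5 + 2*y) (G(y) = (5 + 2*y)*(2*y) = 2*y*(5 + 2*y))
(j(p(-4)) + G(c(4)))**2 = ((1 + (-4)**2) + 2*(-1)*(5 + 2*(-1)))**2 = ((1 + 16) + 2*(-1)*(5 - 2))**2 = (17 + 2*(-1)*3)**2 = (17 - 6)**2 = 11**2 = 121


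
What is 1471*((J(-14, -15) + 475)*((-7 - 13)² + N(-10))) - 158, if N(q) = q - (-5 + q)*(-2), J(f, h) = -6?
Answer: 248363482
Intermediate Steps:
N(q) = -10 + 3*q (N(q) = q - (10 - 2*q) = q + (-10 + 2*q) = -10 + 3*q)
1471*((J(-14, -15) + 475)*((-7 - 13)² + N(-10))) - 158 = 1471*((-6 + 475)*((-7 - 13)² + (-10 + 3*(-10)))) - 158 = 1471*(469*((-20)² + (-10 - 30))) - 158 = 1471*(469*(400 - 40)) - 158 = 1471*(469*360) - 158 = 1471*168840 - 158 = 248363640 - 158 = 248363482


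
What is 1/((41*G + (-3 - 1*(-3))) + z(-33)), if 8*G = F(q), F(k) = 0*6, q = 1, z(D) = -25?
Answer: -1/25 ≈ -0.040000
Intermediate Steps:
F(k) = 0
G = 0 (G = (1/8)*0 = 0)
1/((41*G + (-3 - 1*(-3))) + z(-33)) = 1/((41*0 + (-3 - 1*(-3))) - 25) = 1/((0 + (-3 + 3)) - 25) = 1/((0 + 0) - 25) = 1/(0 - 25) = 1/(-25) = -1/25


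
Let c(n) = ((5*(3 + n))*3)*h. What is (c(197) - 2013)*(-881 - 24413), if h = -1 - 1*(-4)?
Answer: -176729178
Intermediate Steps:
h = 3 (h = -1 + 4 = 3)
c(n) = 135 + 45*n (c(n) = ((5*(3 + n))*3)*3 = ((15 + 5*n)*3)*3 = (45 + 15*n)*3 = 135 + 45*n)
(c(197) - 2013)*(-881 - 24413) = ((135 + 45*197) - 2013)*(-881 - 24413) = ((135 + 8865) - 2013)*(-25294) = (9000 - 2013)*(-25294) = 6987*(-25294) = -176729178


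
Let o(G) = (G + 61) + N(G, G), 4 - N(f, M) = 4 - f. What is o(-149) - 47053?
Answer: -47290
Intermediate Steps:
N(f, M) = f (N(f, M) = 4 - (4 - f) = 4 + (-4 + f) = f)
o(G) = 61 + 2*G (o(G) = (G + 61) + G = (61 + G) + G = 61 + 2*G)
o(-149) - 47053 = (61 + 2*(-149)) - 47053 = (61 - 298) - 47053 = -237 - 47053 = -47290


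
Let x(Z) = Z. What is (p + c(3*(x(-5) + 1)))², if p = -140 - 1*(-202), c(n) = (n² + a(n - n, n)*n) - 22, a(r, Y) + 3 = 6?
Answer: 21904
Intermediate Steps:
a(r, Y) = 3 (a(r, Y) = -3 + 6 = 3)
c(n) = -22 + n² + 3*n (c(n) = (n² + 3*n) - 22 = -22 + n² + 3*n)
p = 62 (p = -140 + 202 = 62)
(p + c(3*(x(-5) + 1)))² = (62 + (-22 + (3*(-5 + 1))² + 3*(3*(-5 + 1))))² = (62 + (-22 + (3*(-4))² + 3*(3*(-4))))² = (62 + (-22 + (-12)² + 3*(-12)))² = (62 + (-22 + 144 - 36))² = (62 + 86)² = 148² = 21904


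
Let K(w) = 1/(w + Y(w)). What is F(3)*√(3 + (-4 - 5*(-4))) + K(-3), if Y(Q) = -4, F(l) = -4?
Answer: -⅐ - 4*√19 ≈ -17.578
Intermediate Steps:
K(w) = 1/(-4 + w) (K(w) = 1/(w - 4) = 1/(-4 + w))
F(3)*√(3 + (-4 - 5*(-4))) + K(-3) = -4*√(3 + (-4 - 5*(-4))) + 1/(-4 - 3) = -4*√(3 + (-4 + 20)) + 1/(-7) = -4*√(3 + 16) - ⅐ = -4*√19 - ⅐ = -⅐ - 4*√19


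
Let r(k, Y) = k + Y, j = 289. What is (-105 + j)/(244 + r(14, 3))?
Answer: 184/261 ≈ 0.70498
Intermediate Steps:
r(k, Y) = Y + k
(-105 + j)/(244 + r(14, 3)) = (-105 + 289)/(244 + (3 + 14)) = 184/(244 + 17) = 184/261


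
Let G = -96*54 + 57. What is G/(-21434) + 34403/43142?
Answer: 239645734/231176407 ≈ 1.0366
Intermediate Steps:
G = -5127 (G = -5184 + 57 = -5127)
G/(-21434) + 34403/43142 = -5127/(-21434) + 34403/43142 = -5127*(-1/21434) + 34403*(1/43142) = 5127/21434 + 34403/43142 = 239645734/231176407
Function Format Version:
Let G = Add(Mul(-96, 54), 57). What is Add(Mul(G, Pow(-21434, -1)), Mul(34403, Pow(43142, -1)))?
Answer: Rational(239645734, 231176407) ≈ 1.0366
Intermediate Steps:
G = -5127 (G = Add(-5184, 57) = -5127)
Add(Mul(G, Pow(-21434, -1)), Mul(34403, Pow(43142, -1))) = Add(Mul(-5127, Pow(-21434, -1)), Mul(34403, Pow(43142, -1))) = Add(Mul(-5127, Rational(-1, 21434)), Mul(34403, Rational(1, 43142))) = Add(Rational(5127, 21434), Rational(34403, 43142)) = Rational(239645734, 231176407)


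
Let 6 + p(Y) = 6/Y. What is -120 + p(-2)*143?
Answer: -1407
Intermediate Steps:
p(Y) = -6 + 6/Y
-120 + p(-2)*143 = -120 + (-6 + 6/(-2))*143 = -120 + (-6 + 6*(-1/2))*143 = -120 + (-6 - 3)*143 = -120 - 9*143 = -120 - 1287 = -1407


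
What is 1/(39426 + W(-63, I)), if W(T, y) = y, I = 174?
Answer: 1/39600 ≈ 2.5253e-5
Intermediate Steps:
1/(39426 + W(-63, I)) = 1/(39426 + 174) = 1/39600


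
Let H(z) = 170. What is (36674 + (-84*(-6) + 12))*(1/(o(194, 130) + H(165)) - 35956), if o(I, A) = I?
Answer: -243371043885/182 ≈ -1.3372e+9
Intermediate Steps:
(36674 + (-84*(-6) + 12))*(1/(o(194, 130) + H(165)) - 35956) = (36674 + (-84*(-6) + 12))*(1/(194 + 170) - 35956) = (36674 + (504 + 12))*(1/364 - 35956) = (36674 + 516)*(1/364 - 35956) = 37190*(-13087983/364) = -243371043885/182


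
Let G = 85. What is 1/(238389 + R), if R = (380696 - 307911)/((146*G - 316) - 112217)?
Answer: 100123/23868149062 ≈ 4.1948e-6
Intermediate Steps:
R = -72785/100123 (R = (380696 - 307911)/((146*85 - 316) - 112217) = 72785/((12410 - 316) - 112217) = 72785/(12094 - 112217) = 72785/(-100123) = 72785*(-1/100123) = -72785/100123 ≈ -0.72696)
1/(238389 + R) = 1/(238389 - 72785/100123) = 1/(23868149062/100123) = 100123/23868149062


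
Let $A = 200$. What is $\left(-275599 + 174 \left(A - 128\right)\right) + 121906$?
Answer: $-141165$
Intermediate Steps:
$\left(-275599 + 174 \left(A - 128\right)\right) + 121906 = \left(-275599 + 174 \left(200 - 128\right)\right) + 121906 = \left(-275599 + 174 \cdot 72\right) + 121906 = \left(-275599 + 12528\right) + 121906 = -263071 + 121906 = -141165$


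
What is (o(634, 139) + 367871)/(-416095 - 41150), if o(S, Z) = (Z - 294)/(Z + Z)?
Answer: -102267983/127114110 ≈ -0.80454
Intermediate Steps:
o(S, Z) = (-294 + Z)/(2*Z) (o(S, Z) = (-294 + Z)/((2*Z)) = (-294 + Z)*(1/(2*Z)) = (-294 + Z)/(2*Z))
(o(634, 139) + 367871)/(-416095 - 41150) = ((½)*(-294 + 139)/139 + 367871)/(-416095 - 41150) = ((½)*(1/139)*(-155) + 367871)/(-457245) = (-155/278 + 367871)*(-1/457245) = (102267983/278)*(-1/457245) = -102267983/127114110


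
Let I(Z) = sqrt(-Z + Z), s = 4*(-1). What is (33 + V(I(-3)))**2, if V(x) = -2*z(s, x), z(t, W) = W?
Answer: 1089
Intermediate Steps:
s = -4
I(Z) = 0 (I(Z) = sqrt(0) = 0)
V(x) = -2*x
(33 + V(I(-3)))**2 = (33 - 2*0)**2 = (33 + 0)**2 = 33**2 = 1089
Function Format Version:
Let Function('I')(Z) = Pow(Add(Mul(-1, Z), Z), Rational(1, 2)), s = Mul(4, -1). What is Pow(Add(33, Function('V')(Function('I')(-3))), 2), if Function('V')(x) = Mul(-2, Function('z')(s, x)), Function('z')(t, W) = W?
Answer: 1089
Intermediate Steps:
s = -4
Function('I')(Z) = 0 (Function('I')(Z) = Pow(0, Rational(1, 2)) = 0)
Function('V')(x) = Mul(-2, x)
Pow(Add(33, Function('V')(Function('I')(-3))), 2) = Pow(Add(33, Mul(-2, 0)), 2) = Pow(Add(33, 0), 2) = Pow(33, 2) = 1089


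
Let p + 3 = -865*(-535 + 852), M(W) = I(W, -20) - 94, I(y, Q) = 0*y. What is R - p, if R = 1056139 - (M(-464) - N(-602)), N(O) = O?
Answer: 1329839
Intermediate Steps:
I(y, Q) = 0
M(W) = -94 (M(W) = 0 - 94 = -94)
p = -274208 (p = -3 - 865*(-535 + 852) = -3 - 865*317 = -3 - 274205 = -274208)
R = 1055631 (R = 1056139 - (-94 - 1*(-602)) = 1056139 - (-94 + 602) = 1056139 - 1*508 = 1056139 - 508 = 1055631)
R - p = 1055631 - 1*(-274208) = 1055631 + 274208 = 1329839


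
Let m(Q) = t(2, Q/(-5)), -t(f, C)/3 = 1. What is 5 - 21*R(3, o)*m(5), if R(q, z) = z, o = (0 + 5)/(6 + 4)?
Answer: 73/2 ≈ 36.500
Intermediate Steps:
o = 1/2 (o = 5/10 = 5*(1/10) = 1/2 ≈ 0.50000)
t(f, C) = -3 (t(f, C) = -3*1 = -3)
m(Q) = -3
5 - 21*R(3, o)*m(5) = 5 - 21*(-3)/2 = 5 - 21*(-3/2) = 5 + 63/2 = 73/2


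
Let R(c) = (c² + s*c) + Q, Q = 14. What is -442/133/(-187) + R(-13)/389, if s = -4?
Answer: 353919/569107 ≈ 0.62188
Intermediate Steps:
R(c) = 14 + c² - 4*c (R(c) = (c² - 4*c) + 14 = 14 + c² - 4*c)
-442/133/(-187) + R(-13)/389 = -442/133/(-187) + (14 + (-13)² - 4*(-13))/389 = -442*1/133*(-1/187) + (14 + 169 + 52)*(1/389) = -442/133*(-1/187) + 235*(1/389) = 26/1463 + 235/389 = 353919/569107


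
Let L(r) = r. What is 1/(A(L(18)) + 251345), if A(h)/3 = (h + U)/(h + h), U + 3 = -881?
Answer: 6/1507637 ≈ 3.9797e-6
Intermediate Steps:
U = -884 (U = -3 - 881 = -884)
A(h) = 3*(-884 + h)/(2*h) (A(h) = 3*((h - 884)/(h + h)) = 3*((-884 + h)/((2*h))) = 3*((-884 + h)*(1/(2*h))) = 3*((-884 + h)/(2*h)) = 3*(-884 + h)/(2*h))
1/(A(L(18)) + 251345) = 1/((3/2 - 1326/18) + 251345) = 1/((3/2 - 1326*1/18) + 251345) = 1/((3/2 - 221/3) + 251345) = 1/(-433/6 + 251345) = 1/(1507637/6) = 6/1507637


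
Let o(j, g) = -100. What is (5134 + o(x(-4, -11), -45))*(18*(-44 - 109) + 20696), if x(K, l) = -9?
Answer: 90320028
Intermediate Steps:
(5134 + o(x(-4, -11), -45))*(18*(-44 - 109) + 20696) = (5134 - 100)*(18*(-44 - 109) + 20696) = 5034*(18*(-153) + 20696) = 5034*(-2754 + 20696) = 5034*17942 = 90320028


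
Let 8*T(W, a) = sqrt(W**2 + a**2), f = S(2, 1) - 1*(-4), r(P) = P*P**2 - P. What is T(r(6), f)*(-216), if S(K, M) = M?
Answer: -135*sqrt(1765) ≈ -5671.6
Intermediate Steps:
r(P) = P**3 - P
f = 5 (f = 1 - 1*(-4) = 1 + 4 = 5)
T(W, a) = sqrt(W**2 + a**2)/8
T(r(6), f)*(-216) = (sqrt((6**3 - 1*6)**2 + 5**2)/8)*(-216) = (sqrt((216 - 6)**2 + 25)/8)*(-216) = (sqrt(210**2 + 25)/8)*(-216) = (sqrt(44100 + 25)/8)*(-216) = (sqrt(44125)/8)*(-216) = ((5*sqrt(1765))/8)*(-216) = (5*sqrt(1765)/8)*(-216) = -135*sqrt(1765)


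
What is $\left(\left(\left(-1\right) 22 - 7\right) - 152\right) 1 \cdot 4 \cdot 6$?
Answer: $-4344$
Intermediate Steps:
$\left(\left(\left(-1\right) 22 - 7\right) - 152\right) 1 \cdot 4 \cdot 6 = \left(\left(-22 - 7\right) - 152\right) 4 \cdot 6 = \left(-29 - 152\right) 24 = \left(-181\right) 24 = -4344$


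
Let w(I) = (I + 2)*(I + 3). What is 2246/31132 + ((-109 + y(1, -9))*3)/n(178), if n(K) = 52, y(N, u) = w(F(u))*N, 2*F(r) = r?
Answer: -9713137/1618864 ≈ -6.0000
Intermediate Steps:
F(r) = r/2
w(I) = (2 + I)*(3 + I)
y(N, u) = N*(6 + u**2/4 + 5*u/2) (y(N, u) = (6 + (u/2)**2 + 5*(u/2))*N = (6 + u**2/4 + 5*u/2)*N = N*(6 + u**2/4 + 5*u/2))
2246/31132 + ((-109 + y(1, -9))*3)/n(178) = 2246/31132 + ((-109 + (1/4)*1*(24 + (-9)**2 + 10*(-9)))*3)/52 = 2246*(1/31132) + ((-109 + (1/4)*1*(24 + 81 - 90))*3)*(1/52) = 1123/15566 + ((-109 + (1/4)*1*15)*3)*(1/52) = 1123/15566 + ((-109 + 15/4)*3)*(1/52) = 1123/15566 - 421/4*3*(1/52) = 1123/15566 - 1263/4*1/52 = 1123/15566 - 1263/208 = -9713137/1618864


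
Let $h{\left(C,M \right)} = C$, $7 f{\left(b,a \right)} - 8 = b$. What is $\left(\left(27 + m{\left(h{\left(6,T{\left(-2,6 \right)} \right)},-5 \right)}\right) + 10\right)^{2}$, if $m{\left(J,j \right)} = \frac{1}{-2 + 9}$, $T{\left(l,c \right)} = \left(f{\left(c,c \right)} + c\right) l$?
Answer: $\frac{67600}{49} \approx 1379.6$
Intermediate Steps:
$f{\left(b,a \right)} = \frac{8}{7} + \frac{b}{7}$
$T{\left(l,c \right)} = l \left(\frac{8}{7} + \frac{8 c}{7}\right)$ ($T{\left(l,c \right)} = \left(\left(\frac{8}{7} + \frac{c}{7}\right) + c\right) l = \left(\frac{8}{7} + \frac{8 c}{7}\right) l = l \left(\frac{8}{7} + \frac{8 c}{7}\right)$)
$m{\left(J,j \right)} = \frac{1}{7}$
$\left(\left(27 + m{\left(h{\left(6,T{\left(-2,6 \right)} \right)},-5 \right)}\right) + 10\right)^{2} = \left(\left(27 + \frac{1}{7}\right) + 10\right)^{2} = \left(\frac{190}{7} + 10\right)^{2} = \left(\frac{260}{7}\right)^{2} = \frac{67600}{49}$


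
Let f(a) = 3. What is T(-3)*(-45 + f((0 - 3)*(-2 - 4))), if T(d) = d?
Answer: 126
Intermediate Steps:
T(-3)*(-45 + f((0 - 3)*(-2 - 4))) = -3*(-45 + 3) = -3*(-42) = 126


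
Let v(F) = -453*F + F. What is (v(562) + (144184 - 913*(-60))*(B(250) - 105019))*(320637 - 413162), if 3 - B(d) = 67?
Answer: 1934511593030900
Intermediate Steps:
B(d) = -64 (B(d) = 3 - 1*67 = 3 - 67 = -64)
v(F) = -452*F
(v(562) + (144184 - 913*(-60))*(B(250) - 105019))*(320637 - 413162) = (-452*562 + (144184 - 913*(-60))*(-64 - 105019))*(320637 - 413162) = (-254024 + (144184 + 54780)*(-105083))*(-92525) = (-254024 + 198964*(-105083))*(-92525) = (-254024 - 20907734012)*(-92525) = -20907988036*(-92525) = 1934511593030900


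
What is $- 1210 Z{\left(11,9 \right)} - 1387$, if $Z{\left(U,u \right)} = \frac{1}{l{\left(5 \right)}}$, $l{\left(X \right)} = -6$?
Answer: $- \frac{3556}{3} \approx -1185.3$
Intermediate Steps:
$Z{\left(U,u \right)} = - \frac{1}{6}$ ($Z{\left(U,u \right)} = \frac{1}{-6} = - \frac{1}{6}$)
$- 1210 Z{\left(11,9 \right)} - 1387 = \left(-1210\right) \left(- \frac{1}{6}\right) - 1387 = \frac{605}{3} - 1387 = - \frac{3556}{3}$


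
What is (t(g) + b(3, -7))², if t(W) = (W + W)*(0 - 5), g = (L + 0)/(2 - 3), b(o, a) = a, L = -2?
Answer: 729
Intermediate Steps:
g = 2 (g = (-2 + 0)/(2 - 3) = -2/(-1) = -2*(-1) = 2)
t(W) = -10*W (t(W) = (2*W)*(-5) = -10*W)
(t(g) + b(3, -7))² = (-10*2 - 7)² = (-20 - 7)² = (-27)² = 729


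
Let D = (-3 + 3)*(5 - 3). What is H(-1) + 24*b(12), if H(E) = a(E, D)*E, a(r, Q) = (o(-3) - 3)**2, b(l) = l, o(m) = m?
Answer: 252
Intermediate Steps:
D = 0 (D = 0*2 = 0)
a(r, Q) = 36 (a(r, Q) = (-3 - 3)**2 = (-6)**2 = 36)
H(E) = 36*E
H(-1) + 24*b(12) = 36*(-1) + 24*12 = -36 + 288 = 252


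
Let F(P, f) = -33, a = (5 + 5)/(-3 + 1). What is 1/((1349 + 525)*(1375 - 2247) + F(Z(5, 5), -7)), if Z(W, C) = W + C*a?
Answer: -1/1634161 ≈ -6.1193e-7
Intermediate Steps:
a = -5 (a = 10/(-2) = 10*(-½) = -5)
Z(W, C) = W - 5*C (Z(W, C) = W + C*(-5) = W - 5*C)
1/((1349 + 525)*(1375 - 2247) + F(Z(5, 5), -7)) = 1/((1349 + 525)*(1375 - 2247) - 33) = 1/(1874*(-872) - 33) = 1/(-1634128 - 33) = 1/(-1634161) = -1/1634161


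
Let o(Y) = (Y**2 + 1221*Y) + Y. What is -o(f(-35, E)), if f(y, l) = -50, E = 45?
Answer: 58600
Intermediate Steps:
o(Y) = Y**2 + 1222*Y
-o(f(-35, E)) = -(-50)*(1222 - 50) = -(-50)*1172 = -1*(-58600) = 58600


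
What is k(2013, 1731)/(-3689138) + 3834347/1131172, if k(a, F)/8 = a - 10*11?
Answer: 7064107130179/2086524804868 ≈ 3.3856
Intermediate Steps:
k(a, F) = -880 + 8*a (k(a, F) = 8*(a - 10*11) = 8*(a - 110) = 8*(-110 + a) = -880 + 8*a)
k(2013, 1731)/(-3689138) + 3834347/1131172 = (-880 + 8*2013)/(-3689138) + 3834347/1131172 = (-880 + 16104)*(-1/3689138) + 3834347*(1/1131172) = 15224*(-1/3689138) + 3834347/1131172 = -7612/1844569 + 3834347/1131172 = 7064107130179/2086524804868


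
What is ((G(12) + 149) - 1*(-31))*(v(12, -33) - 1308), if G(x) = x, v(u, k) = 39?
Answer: -243648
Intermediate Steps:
((G(12) + 149) - 1*(-31))*(v(12, -33) - 1308) = ((12 + 149) - 1*(-31))*(39 - 1308) = (161 + 31)*(-1269) = 192*(-1269) = -243648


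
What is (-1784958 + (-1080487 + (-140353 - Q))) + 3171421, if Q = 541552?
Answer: -375929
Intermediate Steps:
(-1784958 + (-1080487 + (-140353 - Q))) + 3171421 = (-1784958 + (-1080487 + (-140353 - 1*541552))) + 3171421 = (-1784958 + (-1080487 + (-140353 - 541552))) + 3171421 = (-1784958 + (-1080487 - 681905)) + 3171421 = (-1784958 - 1762392) + 3171421 = -3547350 + 3171421 = -375929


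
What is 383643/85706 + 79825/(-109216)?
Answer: 17529236219/4680233248 ≈ 3.7454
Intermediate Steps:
383643/85706 + 79825/(-109216) = 383643*(1/85706) + 79825*(-1/109216) = 383643/85706 - 79825/109216 = 17529236219/4680233248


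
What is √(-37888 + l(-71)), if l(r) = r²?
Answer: I*√32847 ≈ 181.24*I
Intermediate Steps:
√(-37888 + l(-71)) = √(-37888 + (-71)²) = √(-37888 + 5041) = √(-32847) = I*√32847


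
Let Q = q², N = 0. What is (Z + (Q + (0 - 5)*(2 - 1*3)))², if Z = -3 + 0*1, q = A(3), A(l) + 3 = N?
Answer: 121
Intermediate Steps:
A(l) = -3 (A(l) = -3 + 0 = -3)
q = -3
Z = -3 (Z = -3 + 0 = -3)
Q = 9 (Q = (-3)² = 9)
(Z + (Q + (0 - 5)*(2 - 1*3)))² = (-3 + (9 + (0 - 5)*(2 - 1*3)))² = (-3 + (9 - 5*(2 - 3)))² = (-3 + (9 - 5*(-1)))² = (-3 + (9 + 5))² = (-3 + 14)² = 11² = 121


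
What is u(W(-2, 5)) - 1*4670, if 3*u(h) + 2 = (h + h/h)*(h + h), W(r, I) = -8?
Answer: -13900/3 ≈ -4633.3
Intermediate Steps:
u(h) = -2/3 + 2*h*(1 + h)/3 (u(h) = -2/3 + ((h + h/h)*(h + h))/3 = -2/3 + ((h + 1)*(2*h))/3 = -2/3 + ((1 + h)*(2*h))/3 = -2/3 + (2*h*(1 + h))/3 = -2/3 + 2*h*(1 + h)/3)
u(W(-2, 5)) - 1*4670 = (-2/3 + (2/3)*(-8) + (2/3)*(-8)**2) - 1*4670 = (-2/3 - 16/3 + (2/3)*64) - 4670 = (-2/3 - 16/3 + 128/3) - 4670 = 110/3 - 4670 = -13900/3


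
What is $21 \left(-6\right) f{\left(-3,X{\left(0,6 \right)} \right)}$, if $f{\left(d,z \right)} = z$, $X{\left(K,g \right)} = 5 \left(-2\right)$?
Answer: $1260$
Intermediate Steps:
$X{\left(K,g \right)} = -10$
$21 \left(-6\right) f{\left(-3,X{\left(0,6 \right)} \right)} = 21 \left(-6\right) \left(-10\right) = \left(-126\right) \left(-10\right) = 1260$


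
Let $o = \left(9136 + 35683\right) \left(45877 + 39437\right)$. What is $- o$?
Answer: $-3823688166$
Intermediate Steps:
$o = 3823688166$ ($o = 44819 \cdot 85314 = 3823688166$)
$- o = \left(-1\right) 3823688166 = -3823688166$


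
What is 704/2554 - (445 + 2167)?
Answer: -3335172/1277 ≈ -2611.7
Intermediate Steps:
704/2554 - (445 + 2167) = 704*(1/2554) - 1*2612 = 352/1277 - 2612 = -3335172/1277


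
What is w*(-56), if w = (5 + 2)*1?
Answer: -392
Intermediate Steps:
w = 7 (w = 7*1 = 7)
w*(-56) = 7*(-56) = -392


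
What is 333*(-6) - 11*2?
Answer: -2020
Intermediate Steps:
333*(-6) - 11*2 = -1998 - 22 = -2020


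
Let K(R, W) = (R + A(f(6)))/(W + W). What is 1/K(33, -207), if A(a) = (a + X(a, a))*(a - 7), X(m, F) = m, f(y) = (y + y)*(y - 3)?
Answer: -138/707 ≈ -0.19519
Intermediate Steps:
f(y) = 2*y*(-3 + y) (f(y) = (2*y)*(-3 + y) = 2*y*(-3 + y))
A(a) = 2*a*(-7 + a) (A(a) = (a + a)*(a - 7) = (2*a)*(-7 + a) = 2*a*(-7 + a))
K(R, W) = (2088 + R)/(2*W) (K(R, W) = (R + 2*(2*6*(-3 + 6))*(-7 + 2*6*(-3 + 6)))/(W + W) = (R + 2*(2*6*3)*(-7 + 2*6*3))/((2*W)) = (R + 2*36*(-7 + 36))*(1/(2*W)) = (R + 2*36*29)*(1/(2*W)) = (R + 2088)*(1/(2*W)) = (2088 + R)*(1/(2*W)) = (2088 + R)/(2*W))
1/K(33, -207) = 1/((½)*(2088 + 33)/(-207)) = 1/((½)*(-1/207)*2121) = 1/(-707/138) = -138/707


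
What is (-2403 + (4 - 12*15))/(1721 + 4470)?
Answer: -2579/6191 ≈ -0.41657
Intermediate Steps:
(-2403 + (4 - 12*15))/(1721 + 4470) = (-2403 + (4 - 180))/6191 = (-2403 - 176)*(1/6191) = -2579*1/6191 = -2579/6191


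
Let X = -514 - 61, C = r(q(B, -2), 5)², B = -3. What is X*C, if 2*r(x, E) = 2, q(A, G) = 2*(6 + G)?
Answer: -575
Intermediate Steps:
q(A, G) = 12 + 2*G
r(x, E) = 1 (r(x, E) = (½)*2 = 1)
C = 1 (C = 1² = 1)
X = -575
X*C = -575*1 = -575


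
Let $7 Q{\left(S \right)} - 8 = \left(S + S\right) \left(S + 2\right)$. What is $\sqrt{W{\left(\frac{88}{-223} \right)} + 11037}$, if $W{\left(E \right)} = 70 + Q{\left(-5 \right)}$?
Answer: $\frac{3 \sqrt{60501}}{7} \approx 105.42$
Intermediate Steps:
$Q{\left(S \right)} = \frac{8}{7} + \frac{2 S \left(2 + S\right)}{7}$ ($Q{\left(S \right)} = \frac{8}{7} + \frac{\left(S + S\right) \left(S + 2\right)}{7} = \frac{8}{7} + \frac{2 S \left(2 + S\right)}{7}$)
$W{\left(E \right)} = \frac{528}{7}$ ($W{\left(E \right)} = 70 + \left(\frac{8}{7} + \frac{2 \left(-5\right)^{2}}{7} + \frac{4}{7} \left(-5\right)\right) = 70 + \left(\frac{8}{7} + \frac{2}{7} \cdot 25 - \frac{20}{7}\right) = 70 + \left(\frac{8}{7} + \frac{50}{7} - \frac{20}{7}\right) = 70 + \frac{38}{7} = \frac{528}{7}$)
$\sqrt{W{\left(\frac{88}{-223} \right)} + 11037} = \sqrt{\frac{528}{7} + 11037} = \sqrt{\frac{77787}{7}} = \frac{3 \sqrt{60501}}{7}$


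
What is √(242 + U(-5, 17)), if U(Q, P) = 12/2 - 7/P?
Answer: √71553/17 ≈ 15.735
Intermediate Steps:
U(Q, P) = 6 - 7/P (U(Q, P) = 12*(½) - 7/P = 6 - 7/P)
√(242 + U(-5, 17)) = √(242 + (6 - 7/17)) = √(242 + 95/17) = √(4209/17) = √71553/17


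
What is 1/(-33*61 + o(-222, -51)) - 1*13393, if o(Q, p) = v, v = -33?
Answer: -27402079/2046 ≈ -13393.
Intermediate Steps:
o(Q, p) = -33
1/(-33*61 + o(-222, -51)) - 1*13393 = 1/(-33*61 - 33) - 1*13393 = 1/(-2013 - 33) - 13393 = 1/(-2046) - 13393 = -1/2046 - 13393 = -27402079/2046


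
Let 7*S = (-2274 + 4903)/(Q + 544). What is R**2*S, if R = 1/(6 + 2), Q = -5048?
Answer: -2629/2017792 ≈ -0.0013029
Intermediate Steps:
R = 1/8 ≈ 0.12500
S = -2629/31528 (S = ((-2274 + 4903)/(-5048 + 544))/7 = (2629/(-4504))/7 = (2629*(-1/4504))/7 = (1/7)*(-2629/4504) = -2629/31528 ≈ -0.083386)
R**2*S = (1/8)**2*(-2629/31528) = (1/64)*(-2629/31528) = -2629/2017792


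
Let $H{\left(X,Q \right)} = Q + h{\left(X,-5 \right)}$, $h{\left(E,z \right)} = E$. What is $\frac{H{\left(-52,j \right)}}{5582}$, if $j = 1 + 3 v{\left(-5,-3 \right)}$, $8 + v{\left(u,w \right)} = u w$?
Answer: $- \frac{15}{2791} \approx -0.0053744$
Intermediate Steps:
$v{\left(u,w \right)} = -8 + u w$
$j = 22$ ($j = 1 + 3 \left(-8 - -15\right) = 1 + 3 \left(-8 + 15\right) = 1 + 3 \cdot 7 = 1 + 21 = 22$)
$H{\left(X,Q \right)} = Q + X$
$\frac{H{\left(-52,j \right)}}{5582} = \frac{22 - 52}{5582} = \left(-30\right) \frac{1}{5582} = - \frac{15}{2791}$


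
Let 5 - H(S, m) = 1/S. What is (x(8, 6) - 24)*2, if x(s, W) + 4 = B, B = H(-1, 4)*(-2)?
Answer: -80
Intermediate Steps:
H(S, m) = 5 - 1/S
B = -12 (B = (5 - 1/(-1))*(-2) = (5 - 1*(-1))*(-2) = (5 + 1)*(-2) = 6*(-2) = -12)
x(s, W) = -16 (x(s, W) = -4 - 12 = -16)
(x(8, 6) - 24)*2 = (-16 - 24)*2 = -40*2 = -80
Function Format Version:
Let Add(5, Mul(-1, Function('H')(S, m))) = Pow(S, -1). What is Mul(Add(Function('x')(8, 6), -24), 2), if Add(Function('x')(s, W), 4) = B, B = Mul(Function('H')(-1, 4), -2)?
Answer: -80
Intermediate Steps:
Function('H')(S, m) = Add(5, Mul(-1, Pow(S, -1)))
B = -12 (B = Mul(Add(5, Mul(-1, Pow(-1, -1))), -2) = Mul(Add(5, Mul(-1, -1)), -2) = Mul(Add(5, 1), -2) = Mul(6, -2) = -12)
Function('x')(s, W) = -16 (Function('x')(s, W) = Add(-4, -12) = -16)
Mul(Add(Function('x')(8, 6), -24), 2) = Mul(Add(-16, -24), 2) = Mul(-40, 2) = -80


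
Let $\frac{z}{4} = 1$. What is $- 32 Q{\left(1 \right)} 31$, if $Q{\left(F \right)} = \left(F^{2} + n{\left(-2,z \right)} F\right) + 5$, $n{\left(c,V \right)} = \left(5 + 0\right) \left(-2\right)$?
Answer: $3968$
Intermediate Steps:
$z = 4$ ($z = 4 \cdot 1 = 4$)
$n{\left(c,V \right)} = -10$ ($n{\left(c,V \right)} = 5 \left(-2\right) = -10$)
$Q{\left(F \right)} = 5 + F^{2} - 10 F$ ($Q{\left(F \right)} = \left(F^{2} - 10 F\right) + 5 = 5 + F^{2} - 10 F$)
$- 32 Q{\left(1 \right)} 31 = - 32 \left(5 + 1^{2} - 10\right) 31 = - 32 \left(5 + 1 - 10\right) 31 = \left(-32\right) \left(-4\right) 31 = 128 \cdot 31 = 3968$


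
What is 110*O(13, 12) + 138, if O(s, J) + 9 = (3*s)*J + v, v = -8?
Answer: 49748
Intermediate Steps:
O(s, J) = -17 + 3*J*s (O(s, J) = -9 + ((3*s)*J - 8) = -9 + (3*J*s - 8) = -9 + (-8 + 3*J*s) = -17 + 3*J*s)
110*O(13, 12) + 138 = 110*(-17 + 3*12*13) + 138 = 110*(-17 + 468) + 138 = 110*451 + 138 = 49610 + 138 = 49748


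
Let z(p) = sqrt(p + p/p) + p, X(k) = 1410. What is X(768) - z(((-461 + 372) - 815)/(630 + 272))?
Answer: 636362/451 - I*sqrt(451)/451 ≈ 1411.0 - 0.047088*I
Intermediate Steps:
z(p) = p + sqrt(1 + p) (z(p) = sqrt(p + 1) + p = sqrt(1 + p) + p = p + sqrt(1 + p))
X(768) - z(((-461 + 372) - 815)/(630 + 272)) = 1410 - (((-461 + 372) - 815)/(630 + 272) + sqrt(1 + ((-461 + 372) - 815)/(630 + 272))) = 1410 - ((-89 - 815)/902 + sqrt(1 + (-89 - 815)/902)) = 1410 - (-904*1/902 + sqrt(1 - 904*1/902)) = 1410 - (-452/451 + sqrt(1 - 452/451)) = 1410 - (-452/451 + sqrt(-1/451)) = 1410 - (-452/451 + I*sqrt(451)/451) = 1410 + (452/451 - I*sqrt(451)/451) = 636362/451 - I*sqrt(451)/451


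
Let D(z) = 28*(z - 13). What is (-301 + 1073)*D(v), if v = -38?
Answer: -1102416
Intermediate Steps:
D(z) = -364 + 28*z (D(z) = 28*(-13 + z) = -364 + 28*z)
(-301 + 1073)*D(v) = (-301 + 1073)*(-364 + 28*(-38)) = 772*(-364 - 1064) = 772*(-1428) = -1102416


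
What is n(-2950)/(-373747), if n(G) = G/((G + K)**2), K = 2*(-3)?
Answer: 1475/1632888683096 ≈ 9.0331e-10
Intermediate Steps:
K = -6
n(G) = G/(-6 + G)**2 (n(G) = G/((G - 6)**2) = G/((-6 + G)**2) = G/(-6 + G)**2)
n(-2950)/(-373747) = -2950/(-6 - 2950)**2/(-373747) = -2950/(-2956)**2*(-1/373747) = -2950*1/8737936*(-1/373747) = -1475/4368968*(-1/373747) = 1475/1632888683096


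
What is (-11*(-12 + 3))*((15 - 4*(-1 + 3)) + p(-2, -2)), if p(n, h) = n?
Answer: 495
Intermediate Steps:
(-11*(-12 + 3))*((15 - 4*(-1 + 3)) + p(-2, -2)) = (-11*(-12 + 3))*((15 - 4*(-1 + 3)) - 2) = (-11*(-9))*((15 - 4*2) - 2) = 99*((15 - 8) - 2) = 99*(7 - 2) = 99*5 = 495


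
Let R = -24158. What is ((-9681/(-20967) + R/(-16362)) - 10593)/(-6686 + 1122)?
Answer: 605565236119/318132878076 ≈ 1.9035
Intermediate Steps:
((-9681/(-20967) + R/(-16362)) - 10593)/(-6686 + 1122) = ((-9681/(-20967) - 24158/(-16362)) - 10593)/(-6686 + 1122) = ((-9681*(-1/20967) - 24158*(-1/16362)) - 10593)/(-5564) = ((3227/6989 + 12079/8181) - 10593)*(-1/5564) = (110820218/57177009 - 10593)*(-1/5564) = -605565236119/57177009*(-1/5564) = 605565236119/318132878076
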